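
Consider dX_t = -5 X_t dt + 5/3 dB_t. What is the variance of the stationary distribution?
lim Var(X_t) = 5/18

The OU SDE dX = -theta X dt + sigma dB admits the integrating factor exp(theta t): d(exp(theta t) X_t) = sigma exp(theta t) dB_t. Integrating from 0 to t gives X_t = x_0 * exp(-theta t) + sigma * int_0^t exp(-theta (t-s)) dB_s for any initial x_0. The Itô integral has variance (by the Itô isometry) sigma^2 * int_0^t exp(-2 theta (t - s)) ds = sigma^2 * (1 - exp(-2 theta t)) / (2 theta), independent of x_0.
With theta = 5, sigma = 5/3:
  Var(X_t) = (5/3)^2 * (1 - exp(-2*5 t)) / (2 * 5) = 5/18 - 5*exp(-10*t)/18.
As t -> infinity, exp(-2*5 t) -> 0, so the stationary variance is sigma^2 / (2 theta) = 5/18.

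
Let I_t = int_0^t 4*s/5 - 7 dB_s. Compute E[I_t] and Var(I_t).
E[I_t] = 0; Var(I_t) = t*(16*t^2 - 420*t + 3675)/75

The Itô integral of a deterministic integrand f(s) has mean 0 because each increment f(s) * (B_{s+ds} - B_s) has mean 0. By the Itô isometry:
  Var( int_0^t f(s) dB_s ) = E[ (int_0^t f(s) dB_s)^2 ] = int_0^t f(s)^2 ds.
Here f(s) = 4*s/5 - 7, so f(s)^2 = (4*s - 35)^2/25. Integrate:
  int_0^t ((4*s - 35)^2/25) ds = t*(16*t^2 - 420*t + 3675)/75.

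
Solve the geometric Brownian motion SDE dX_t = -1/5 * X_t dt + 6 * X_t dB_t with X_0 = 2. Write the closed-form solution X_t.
X_t = 2 * exp((-91/5) * t + (6) * B_t)

For GBM dX = mu X dt + sigma X dB with X_0 = x_0, apply Itô to Y = log X: dY = (mu - sigma^2/2) dt + sigma dB, so Y_t = log(x_0) + (mu - sigma^2/2) t + sigma B_t and hence X_t = x_0 * exp((mu - sigma^2/2) t + sigma B_t).
With mu = -1/5, sigma = 6, x_0 = 2, this gives:
  X_t = 2 * exp((-91/5) * t + (6) * B_t).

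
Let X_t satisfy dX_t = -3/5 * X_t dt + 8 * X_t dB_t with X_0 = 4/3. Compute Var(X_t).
Var(X_t) = (16*exp(64*t) - 16)*exp(-6*t/5)/9

For GBM dX = mu X dt + sigma X dB with X_0 = x_0, apply Itô to Y = log X: dY = (mu - sigma^2/2) dt + sigma dB, so Y_t = log(x_0) + (mu - sigma^2/2) t + sigma B_t and hence X_t = x_0 * exp((mu - sigma^2/2) t + sigma B_t).
With mu = -3/5, sigma = 8, x_0 = 4/3, this gives:
  X_t = 4/3 * exp((-163/5) * t + (8) * B_t).
Since sigma*B_t ~ Normal(0, sigma^2 t), E[exp(sigma*B_t)] = exp(sigma^2 t / 2); so E[X_t] = x_0 * exp((mu - sigma^2/2) t) * exp(sigma^2 t / 2) = x_0 * exp(mu t) = 4*exp(-3*t/5)/3.
Var(X_t) = E[X_t^2] - (E[X_t])^2 = x_0^2 * exp(2 mu t) * (exp(sigma^2 t) - 1) = (16*exp(64*t) - 16)*exp(-6*t/5)/9.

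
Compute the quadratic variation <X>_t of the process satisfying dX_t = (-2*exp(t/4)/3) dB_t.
<X>_t = 8*exp(t/2)/9 - 8/9

For an Itô process dX_t = a(t) dt + b(t) dB_t, the quadratic variation is <X>_t = int_0^t b(s)^2 ds (the drift term does not contribute). Here b(s) = -2*exp(s/4)/3, so
  b(s)^2 = 4*exp(s/2)/9.
Integrating from 0 to t:
  <X>_t = int_0^t (4*exp(s/2)/9) ds = 8*exp(t/2)/9 - 8/9.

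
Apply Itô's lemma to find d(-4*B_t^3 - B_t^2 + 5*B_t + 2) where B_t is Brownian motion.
d(-4*B_t^3 - B_t^2 + 5*B_t + 2) = (-12*B_t - 1) dt + (-12*B_t^2 - 2*B_t + 5) dB_t

Itô's formula for f(B_t) gives d f(B_t) = f'(B_t) dB_t + (1/2) f''(B_t) dt. Compute derivatives of f(x) = -4*x^3 - x^2 + 5*x + 2:
  f'(x)  = -12*x^2 - 2*x + 5
  f''(x) = -24*x - 2
Substitute x = B_t and multiply the f'' term by 1/2:
  drift     = (1/2) * (-24*x - 2) evaluated at B_t = -12*B_t - 1
  diffusion = (-12*x^2 - 2*x + 5) evaluated at B_t = -12*B_t^2 - 2*B_t + 5
Therefore d(-4*B_t^3 - B_t^2 + 5*B_t + 2) = (-12*B_t - 1) dt + (-12*B_t^2 - 2*B_t + 5) dB_t.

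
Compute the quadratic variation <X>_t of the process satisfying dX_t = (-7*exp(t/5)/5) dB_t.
<X>_t = 49*exp(2*t/5)/10 - 49/10

For an Itô process dX_t = a(t) dt + b(t) dB_t, the quadratic variation is <X>_t = int_0^t b(s)^2 ds (the drift term does not contribute). Here b(s) = -7*exp(s/5)/5, so
  b(s)^2 = 49*exp(2*s/5)/25.
Integrating from 0 to t:
  <X>_t = int_0^t (49*exp(2*s/5)/25) ds = 49*exp(2*t/5)/10 - 49/10.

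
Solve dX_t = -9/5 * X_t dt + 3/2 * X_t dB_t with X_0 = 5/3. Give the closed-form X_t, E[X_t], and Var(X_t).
X_t = 5/3 * exp((-117/40) t + (3/2) B_t); E[X_t] = 5*exp(-9*t/5)/3; Var(X_t) = (25*exp(9*t/4) - 25)*exp(-18*t/5)/9

For GBM dX = mu X dt + sigma X dB with X_0 = x_0, apply Itô to Y = log X: dY = (mu - sigma^2/2) dt + sigma dB, so Y_t = log(x_0) + (mu - sigma^2/2) t + sigma B_t and hence X_t = x_0 * exp((mu - sigma^2/2) t + sigma B_t).
With mu = -9/5, sigma = 3/2, x_0 = 5/3, this gives:
  X_t = 5/3 * exp((-117/40) * t + (3/2) * B_t).
Since sigma*B_t ~ Normal(0, sigma^2 t), E[exp(sigma*B_t)] = exp(sigma^2 t / 2); so E[X_t] = x_0 * exp((mu - sigma^2/2) t) * exp(sigma^2 t / 2) = x_0 * exp(mu t) = 5*exp(-9*t/5)/3.
Var(X_t) = E[X_t^2] - (E[X_t])^2 = x_0^2 * exp(2 mu t) * (exp(sigma^2 t) - 1) = (25*exp(9*t/4) - 25)*exp(-18*t/5)/9.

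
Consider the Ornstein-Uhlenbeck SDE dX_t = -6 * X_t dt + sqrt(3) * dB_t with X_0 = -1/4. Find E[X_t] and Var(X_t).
E[X_t] = -exp(-6*t)/4; Var(X_t) = 1/4 - exp(-12*t)/4

The OU SDE dX = -theta X dt + sigma dB admits the integrating factor exp(theta t): d(exp(theta t) X_t) = sigma exp(theta t) dB_t. Integrating from 0 to t:
  X_t = x_0 * exp(-theta t) + sigma * int_0^t exp(-theta (t-s)) dB_s.
The Itô integral has mean 0 and (by the Itô isometry) variance sigma^2 * int_0^t exp(-2 theta (t - s)) ds = sigma^2 * (1 - exp(-2 theta t)) / (2 theta).
With theta = 6, sigma = sqrt(3), x_0 = -1/4:
  E[X_t] = -1/4 * exp(-6 t) = -exp(-6*t)/4
  Var(X_t) = (sqrt(3))^2 * (1 - exp(-2*6 t)) / (2 * 6) = 1/4 - exp(-12*t)/4.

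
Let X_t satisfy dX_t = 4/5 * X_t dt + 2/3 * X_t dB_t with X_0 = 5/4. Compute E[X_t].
E[X_t] = 5*exp(4*t/5)/4

For GBM dX = mu X dt + sigma X dB with X_0 = x_0, apply Itô to Y = log X: dY = (mu - sigma^2/2) dt + sigma dB, so Y_t = log(x_0) + (mu - sigma^2/2) t + sigma B_t and hence X_t = x_0 * exp((mu - sigma^2/2) t + sigma B_t).
With mu = 4/5, sigma = 2/3, x_0 = 5/4, this gives:
  X_t = 5/4 * exp((26/45) * t + (2/3) * B_t).
Since sigma*B_t ~ Normal(0, sigma^2 t), E[exp(sigma*B_t)] = exp(sigma^2 t / 2); so E[X_t] = x_0 * exp((mu - sigma^2/2) t) * exp(sigma^2 t / 2) = x_0 * exp(mu t) = 5*exp(4*t/5)/4.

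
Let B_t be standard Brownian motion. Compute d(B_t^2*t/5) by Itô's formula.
d(B_t^2*t/5) = (B_t^2/5 + t/5) dt + (2*B_t*t/5) dB_t

Itô's formula for f(t, x): d f(t, B_t) = (f_t + (1/2) f_xx) dt + f_x dB_t. Compute partials of f(t, x) = t*x^2/5:
  f_t(t,x)  = x^2/5
  f_x(t,x)  = 2*t*x/5
  f_xx(t,x) = 2*t/5
Assemble drift = f_t + (1/2) f_xx = t/5 + x^2/5 and diffusion = f_x = 2*t*x/5. Substituting x = B_t:
  d(B_t^2*t/5) = (B_t^2/5 + t/5) dt + (2*B_t*t/5) dB_t.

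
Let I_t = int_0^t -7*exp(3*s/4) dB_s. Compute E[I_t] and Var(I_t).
E[I_t] = 0; Var(I_t) = 98*exp(3*t/2)/3 - 98/3

The Itô integral of a deterministic integrand f(s) has mean 0 because each increment f(s) * (B_{s+ds} - B_s) has mean 0. By the Itô isometry:
  Var( int_0^t f(s) dB_s ) = E[ (int_0^t f(s) dB_s)^2 ] = int_0^t f(s)^2 ds.
Here f(s) = -7*exp(3*s/4), so f(s)^2 = 49*exp(3*s/2). Integrate:
  int_0^t (49*exp(3*s/2)) ds = 98*exp(3*t/2)/3 - 98/3.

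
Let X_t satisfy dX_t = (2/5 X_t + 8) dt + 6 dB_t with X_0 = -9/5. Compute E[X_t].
E[X_t] = 91*exp(2*t/5)/5 - 20

Taking expectations and using E[dB_t] = 0, the mean m(t) = E[X_t] satisfies the ODE m'(t) = a m(t) + b with m(0) = x_0. With a = 2/5, b = 8, x_0 = -9/5, the solution is
  m(t) = x_0 * exp(a t) + (b/a) * (exp(a t) - 1)
       = (-9/5) * exp((2/5) t) + (8/(2/5)) * (exp((2/5) t) - 1)
       = 91*exp(2*t/5)/5 - 20.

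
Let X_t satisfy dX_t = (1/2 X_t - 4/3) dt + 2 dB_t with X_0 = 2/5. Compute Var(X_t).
Var(X_t) = 4*exp(t) - 4

The variance V(t) = Var(X_t) satisfies V'(t) = 2 a V(t) + c^2 with V(0) = 0 (drift coefficient is linear in X, diffusion is constant). With a = 1/2, c = 2, the solution is
  V(t) = (c^2 / (2 a)) * (exp(2 a t) - 1)
       = (2^2 / (2*(1/2))) * (exp(1 t) - 1)
       = 4*exp(t) - 4.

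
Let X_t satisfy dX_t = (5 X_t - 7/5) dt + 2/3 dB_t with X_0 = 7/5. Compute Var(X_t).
Var(X_t) = 2*exp(10*t)/45 - 2/45

The variance V(t) = Var(X_t) satisfies V'(t) = 2 a V(t) + c^2 with V(0) = 0 (drift coefficient is linear in X, diffusion is constant). With a = 5, c = 2/3, the solution is
  V(t) = (c^2 / (2 a)) * (exp(2 a t) - 1)
       = ((2/3)^2 / (2*5)) * (exp(10 t) - 1)
       = 2*exp(10*t)/45 - 2/45.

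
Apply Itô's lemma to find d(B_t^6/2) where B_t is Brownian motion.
d(B_t^6/2) = (15*B_t^4/2) dt + (3*B_t^5) dB_t

Itô's formula for f(B_t) gives d f(B_t) = f'(B_t) dB_t + (1/2) f''(B_t) dt. Compute derivatives of f(x) = x^6/2:
  f'(x)  = 3*x^5
  f''(x) = 15*x^4
Substitute x = B_t and multiply the f'' term by 1/2:
  drift     = (1/2) * (15*x^4) evaluated at B_t = 15*B_t^4/2
  diffusion = (3*x^5) evaluated at B_t = 3*B_t^5
Therefore d(B_t^6/2) = (15*B_t^4/2) dt + (3*B_t^5) dB_t.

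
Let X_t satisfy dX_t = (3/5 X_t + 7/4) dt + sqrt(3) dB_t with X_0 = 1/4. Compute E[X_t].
E[X_t] = 19*exp(3*t/5)/6 - 35/12

Taking expectations and using E[dB_t] = 0, the mean m(t) = E[X_t] satisfies the ODE m'(t) = a m(t) + b with m(0) = x_0. With a = 3/5, b = 7/4, x_0 = 1/4, the solution is
  m(t) = x_0 * exp(a t) + (b/a) * (exp(a t) - 1)
       = (1/4) * exp((3/5) t) + ((7/4)/(3/5)) * (exp((3/5) t) - 1)
       = 19*exp(3*t/5)/6 - 35/12.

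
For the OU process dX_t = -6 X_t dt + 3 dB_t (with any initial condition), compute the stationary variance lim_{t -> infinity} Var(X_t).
lim Var(X_t) = 3/4

The OU SDE dX = -theta X dt + sigma dB admits the integrating factor exp(theta t): d(exp(theta t) X_t) = sigma exp(theta t) dB_t. Integrating from 0 to t gives X_t = x_0 * exp(-theta t) + sigma * int_0^t exp(-theta (t-s)) dB_s for any initial x_0. The Itô integral has variance (by the Itô isometry) sigma^2 * int_0^t exp(-2 theta (t - s)) ds = sigma^2 * (1 - exp(-2 theta t)) / (2 theta), independent of x_0.
With theta = 6, sigma = 3:
  Var(X_t) = (3)^2 * (1 - exp(-2*6 t)) / (2 * 6) = 3/4 - 3*exp(-12*t)/4.
As t -> infinity, exp(-2*6 t) -> 0, so the stationary variance is sigma^2 / (2 theta) = 3/4.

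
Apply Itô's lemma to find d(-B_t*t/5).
d(-B_t*t/5) = (-B_t/5) dt + (-t/5) dB_t

Itô's formula for f(t, x): d f(t, B_t) = (f_t + (1/2) f_xx) dt + f_x dB_t. Compute partials of f(t, x) = -t*x/5:
  f_t(t,x)  = -x/5
  f_x(t,x)  = -t/5
  f_xx(t,x) = 0
Assemble drift = f_t + (1/2) f_xx = -x/5 and diffusion = f_x = -t/5. Substituting x = B_t:
  d(-B_t*t/5) = (-B_t/5) dt + (-t/5) dB_t.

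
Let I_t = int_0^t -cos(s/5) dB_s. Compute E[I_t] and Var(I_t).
E[I_t] = 0; Var(I_t) = t/2 + 5*sin(2*t/5)/4

The Itô integral of a deterministic integrand f(s) has mean 0 because each increment f(s) * (B_{s+ds} - B_s) has mean 0. By the Itô isometry:
  Var( int_0^t f(s) dB_s ) = E[ (int_0^t f(s) dB_s)^2 ] = int_0^t f(s)^2 ds.
Here f(s) = -cos(s/5), so f(s)^2 = cos(s/5)^2. Integrate:
  int_0^t (cos(s/5)^2) ds = t/2 + 5*sin(2*t/5)/4.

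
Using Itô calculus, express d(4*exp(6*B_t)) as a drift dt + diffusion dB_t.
d(4*exp(6*B_t)) = (72*exp(6*B_t)) dt + (24*exp(6*B_t)) dB_t

Itô's formula for f(B_t) gives d f(B_t) = f'(B_t) dB_t + (1/2) f''(B_t) dt. Compute derivatives of f(x) = 4*exp(6*x):
  f'(x)  = 24*exp(6*x)
  f''(x) = 144*exp(6*x)
Substitute x = B_t and multiply the f'' term by 1/2:
  drift     = (1/2) * (144*exp(6*x)) evaluated at B_t = 72*exp(6*B_t)
  diffusion = (24*exp(6*x)) evaluated at B_t = 24*exp(6*B_t)
Therefore d(4*exp(6*B_t)) = (72*exp(6*B_t)) dt + (24*exp(6*B_t)) dB_t.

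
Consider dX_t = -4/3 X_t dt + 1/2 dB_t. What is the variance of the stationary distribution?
lim Var(X_t) = 3/32

The OU SDE dX = -theta X dt + sigma dB admits the integrating factor exp(theta t): d(exp(theta t) X_t) = sigma exp(theta t) dB_t. Integrating from 0 to t gives X_t = x_0 * exp(-theta t) + sigma * int_0^t exp(-theta (t-s)) dB_s for any initial x_0. The Itô integral has variance (by the Itô isometry) sigma^2 * int_0^t exp(-2 theta (t - s)) ds = sigma^2 * (1 - exp(-2 theta t)) / (2 theta), independent of x_0.
With theta = 4/3, sigma = 1/2:
  Var(X_t) = (1/2)^2 * (1 - exp(-2*4/3 t)) / (2 * 4/3) = 3/32 - 3*exp(-8*t/3)/32.
As t -> infinity, exp(-2*4/3 t) -> 0, so the stationary variance is sigma^2 / (2 theta) = 3/32.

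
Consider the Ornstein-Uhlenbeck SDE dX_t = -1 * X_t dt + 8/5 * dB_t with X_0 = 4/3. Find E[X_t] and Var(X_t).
E[X_t] = 4*exp(-t)/3; Var(X_t) = 32/25 - 32*exp(-2*t)/25

The OU SDE dX = -theta X dt + sigma dB admits the integrating factor exp(theta t): d(exp(theta t) X_t) = sigma exp(theta t) dB_t. Integrating from 0 to t:
  X_t = x_0 * exp(-theta t) + sigma * int_0^t exp(-theta (t-s)) dB_s.
The Itô integral has mean 0 and (by the Itô isometry) variance sigma^2 * int_0^t exp(-2 theta (t - s)) ds = sigma^2 * (1 - exp(-2 theta t)) / (2 theta).
With theta = 1, sigma = 8/5, x_0 = 4/3:
  E[X_t] = 4/3 * exp(-1 t) = 4*exp(-t)/3
  Var(X_t) = (8/5)^2 * (1 - exp(-2*1 t)) / (2 * 1) = 32/25 - 32*exp(-2*t)/25.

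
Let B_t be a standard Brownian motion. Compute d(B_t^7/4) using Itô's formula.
d(B_t^7/4) = (21*B_t^5/4) dt + (7*B_t^6/4) dB_t

Itô's formula for f(B_t) gives d f(B_t) = f'(B_t) dB_t + (1/2) f''(B_t) dt. Compute derivatives of f(x) = x^7/4:
  f'(x)  = 7*x^6/4
  f''(x) = 21*x^5/2
Substitute x = B_t and multiply the f'' term by 1/2:
  drift     = (1/2) * (21*x^5/2) evaluated at B_t = 21*B_t^5/4
  diffusion = (7*x^6/4) evaluated at B_t = 7*B_t^6/4
Therefore d(B_t^7/4) = (21*B_t^5/4) dt + (7*B_t^6/4) dB_t.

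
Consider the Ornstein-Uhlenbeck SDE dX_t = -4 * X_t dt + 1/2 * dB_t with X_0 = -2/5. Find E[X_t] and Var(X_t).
E[X_t] = -2*exp(-4*t)/5; Var(X_t) = 1/32 - exp(-8*t)/32

The OU SDE dX = -theta X dt + sigma dB admits the integrating factor exp(theta t): d(exp(theta t) X_t) = sigma exp(theta t) dB_t. Integrating from 0 to t:
  X_t = x_0 * exp(-theta t) + sigma * int_0^t exp(-theta (t-s)) dB_s.
The Itô integral has mean 0 and (by the Itô isometry) variance sigma^2 * int_0^t exp(-2 theta (t - s)) ds = sigma^2 * (1 - exp(-2 theta t)) / (2 theta).
With theta = 4, sigma = 1/2, x_0 = -2/5:
  E[X_t] = -2/5 * exp(-4 t) = -2*exp(-4*t)/5
  Var(X_t) = (1/2)^2 * (1 - exp(-2*4 t)) / (2 * 4) = 1/32 - exp(-8*t)/32.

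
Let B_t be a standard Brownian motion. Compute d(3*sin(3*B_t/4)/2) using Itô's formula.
d(3*sin(3*B_t/4)/2) = (-27*sin(3*B_t/4)/64) dt + (9*cos(3*B_t/4)/8) dB_t

Itô's formula for f(B_t) gives d f(B_t) = f'(B_t) dB_t + (1/2) f''(B_t) dt. Compute derivatives of f(x) = 3*sin(3*x/4)/2:
  f'(x)  = 9*cos(3*x/4)/8
  f''(x) = -27*sin(3*x/4)/32
Substitute x = B_t and multiply the f'' term by 1/2:
  drift     = (1/2) * (-27*sin(3*x/4)/32) evaluated at B_t = -27*sin(3*B_t/4)/64
  diffusion = (9*cos(3*x/4)/8) evaluated at B_t = 9*cos(3*B_t/4)/8
Therefore d(3*sin(3*B_t/4)/2) = (-27*sin(3*B_t/4)/64) dt + (9*cos(3*B_t/4)/8) dB_t.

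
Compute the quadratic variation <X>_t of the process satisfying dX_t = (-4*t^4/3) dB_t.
<X>_t = 16*t^9/81

For an Itô process dX_t = a(t) dt + b(t) dB_t, the quadratic variation is <X>_t = int_0^t b(s)^2 ds (the drift term does not contribute). Here b(s) = -4*s^4/3, so
  b(s)^2 = 16*s^8/9.
Integrating from 0 to t:
  <X>_t = int_0^t (16*s^8/9) ds = 16*t^9/81.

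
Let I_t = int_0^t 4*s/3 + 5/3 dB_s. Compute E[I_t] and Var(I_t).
E[I_t] = 0; Var(I_t) = t*(16*t^2 + 60*t + 75)/27

The Itô integral of a deterministic integrand f(s) has mean 0 because each increment f(s) * (B_{s+ds} - B_s) has mean 0. By the Itô isometry:
  Var( int_0^t f(s) dB_s ) = E[ (int_0^t f(s) dB_s)^2 ] = int_0^t f(s)^2 ds.
Here f(s) = 4*s/3 + 5/3, so f(s)^2 = (4*s + 5)^2/9. Integrate:
  int_0^t ((4*s + 5)^2/9) ds = t*(16*t^2 + 60*t + 75)/27.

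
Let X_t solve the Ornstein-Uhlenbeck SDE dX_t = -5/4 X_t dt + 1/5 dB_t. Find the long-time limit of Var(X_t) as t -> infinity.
lim Var(X_t) = 2/125

The OU SDE dX = -theta X dt + sigma dB admits the integrating factor exp(theta t): d(exp(theta t) X_t) = sigma exp(theta t) dB_t. Integrating from 0 to t gives X_t = x_0 * exp(-theta t) + sigma * int_0^t exp(-theta (t-s)) dB_s for any initial x_0. The Itô integral has variance (by the Itô isometry) sigma^2 * int_0^t exp(-2 theta (t - s)) ds = sigma^2 * (1 - exp(-2 theta t)) / (2 theta), independent of x_0.
With theta = 5/4, sigma = 1/5:
  Var(X_t) = (1/5)^2 * (1 - exp(-2*5/4 t)) / (2 * 5/4) = 2/125 - 2*exp(-5*t/2)/125.
As t -> infinity, exp(-2*5/4 t) -> 0, so the stationary variance is sigma^2 / (2 theta) = 2/125.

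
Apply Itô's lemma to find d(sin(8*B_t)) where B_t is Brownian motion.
d(sin(8*B_t)) = (-32*sin(8*B_t)) dt + (8*cos(8*B_t)) dB_t

Itô's formula for f(B_t) gives d f(B_t) = f'(B_t) dB_t + (1/2) f''(B_t) dt. Compute derivatives of f(x) = sin(8*x):
  f'(x)  = 8*cos(8*x)
  f''(x) = -64*sin(8*x)
Substitute x = B_t and multiply the f'' term by 1/2:
  drift     = (1/2) * (-64*sin(8*x)) evaluated at B_t = -32*sin(8*B_t)
  diffusion = (8*cos(8*x)) evaluated at B_t = 8*cos(8*B_t)
Therefore d(sin(8*B_t)) = (-32*sin(8*B_t)) dt + (8*cos(8*B_t)) dB_t.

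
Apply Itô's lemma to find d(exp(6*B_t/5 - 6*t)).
d(exp(6*B_t/5 - 6*t)) = (-132*exp(6*B_t/5 - 6*t)/25) dt + (6*exp(6*B_t/5 - 6*t)/5) dB_t

Itô's formula for f(t, x): d f(t, B_t) = (f_t + (1/2) f_xx) dt + f_x dB_t. Compute partials of f(t, x) = exp(-6*t + 6*x/5):
  f_t(t,x)  = -6*exp(-6*t + 6*x/5)
  f_x(t,x)  = 6*exp(-6*t + 6*x/5)/5
  f_xx(t,x) = 36*exp(-6*t + 6*x/5)/25
Assemble drift = f_t + (1/2) f_xx = -132*exp(-6*t + 6*x/5)/25 and diffusion = f_x = 6*exp(-6*t + 6*x/5)/5. Substituting x = B_t:
  d(exp(6*B_t/5 - 6*t)) = (-132*exp(6*B_t/5 - 6*t)/25) dt + (6*exp(6*B_t/5 - 6*t)/5) dB_t.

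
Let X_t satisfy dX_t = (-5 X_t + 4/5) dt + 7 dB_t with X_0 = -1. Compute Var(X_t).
Var(X_t) = 49/10 - 49*exp(-10*t)/10

The variance V(t) = Var(X_t) satisfies V'(t) = 2 a V(t) + c^2 with V(0) = 0 (drift coefficient is linear in X, diffusion is constant). With a = -5, c = 7, the solution is
  V(t) = (c^2 / (2 a)) * (exp(2 a t) - 1)
       = (7^2 / (2*(-5))) * (exp((-10) t) - 1)
       = 49/10 - 49*exp(-10*t)/10.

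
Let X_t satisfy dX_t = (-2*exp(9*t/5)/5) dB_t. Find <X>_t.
<X>_t = 2*exp(18*t/5)/45 - 2/45

For an Itô process dX_t = a(t) dt + b(t) dB_t, the quadratic variation is <X>_t = int_0^t b(s)^2 ds (the drift term does not contribute). Here b(s) = -2*exp(9*s/5)/5, so
  b(s)^2 = 4*exp(18*s/5)/25.
Integrating from 0 to t:
  <X>_t = int_0^t (4*exp(18*s/5)/25) ds = 2*exp(18*t/5)/45 - 2/45.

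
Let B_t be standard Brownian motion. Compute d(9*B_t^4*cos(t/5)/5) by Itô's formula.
d(9*B_t^4*cos(t/5)/5) = (9*B_t^2*(-B_t^2*sin(t/5) + 30*cos(t/5))/25) dt + (36*B_t^3*cos(t/5)/5) dB_t

Itô's formula for f(t, x): d f(t, B_t) = (f_t + (1/2) f_xx) dt + f_x dB_t. Compute partials of f(t, x) = 9*x^4*cos(t/5)/5:
  f_t(t,x)  = -9*x^4*sin(t/5)/25
  f_x(t,x)  = 36*x^3*cos(t/5)/5
  f_xx(t,x) = 108*x^2*cos(t/5)/5
Assemble drift = f_t + (1/2) f_xx = 9*x^2*(-x^2*sin(t/5) + 30*cos(t/5))/25 and diffusion = f_x = 36*x^3*cos(t/5)/5. Substituting x = B_t:
  d(9*B_t^4*cos(t/5)/5) = (9*B_t^2*(-B_t^2*sin(t/5) + 30*cos(t/5))/25) dt + (36*B_t^3*cos(t/5)/5) dB_t.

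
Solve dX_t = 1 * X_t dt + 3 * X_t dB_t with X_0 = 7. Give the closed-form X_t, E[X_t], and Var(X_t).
X_t = 7 * exp((-7/2) t + (3) B_t); E[X_t] = 7*exp(t); Var(X_t) = 49*(exp(9*t) - 1)*exp(2*t)

For GBM dX = mu X dt + sigma X dB with X_0 = x_0, apply Itô to Y = log X: dY = (mu - sigma^2/2) dt + sigma dB, so Y_t = log(x_0) + (mu - sigma^2/2) t + sigma B_t and hence X_t = x_0 * exp((mu - sigma^2/2) t + sigma B_t).
With mu = 1, sigma = 3, x_0 = 7, this gives:
  X_t = 7 * exp((-7/2) * t + (3) * B_t).
Since sigma*B_t ~ Normal(0, sigma^2 t), E[exp(sigma*B_t)] = exp(sigma^2 t / 2); so E[X_t] = x_0 * exp((mu - sigma^2/2) t) * exp(sigma^2 t / 2) = x_0 * exp(mu t) = 7*exp(t).
Var(X_t) = E[X_t^2] - (E[X_t])^2 = x_0^2 * exp(2 mu t) * (exp(sigma^2 t) - 1) = 49*(exp(9*t) - 1)*exp(2*t).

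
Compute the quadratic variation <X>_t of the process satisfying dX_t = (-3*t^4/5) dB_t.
<X>_t = t^9/25

For an Itô process dX_t = a(t) dt + b(t) dB_t, the quadratic variation is <X>_t = int_0^t b(s)^2 ds (the drift term does not contribute). Here b(s) = -3*s^4/5, so
  b(s)^2 = 9*s^8/25.
Integrating from 0 to t:
  <X>_t = int_0^t (9*s^8/25) ds = t^9/25.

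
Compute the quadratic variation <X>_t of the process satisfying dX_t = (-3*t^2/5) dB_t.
<X>_t = 9*t^5/125

For an Itô process dX_t = a(t) dt + b(t) dB_t, the quadratic variation is <X>_t = int_0^t b(s)^2 ds (the drift term does not contribute). Here b(s) = -3*s^2/5, so
  b(s)^2 = 9*s^4/25.
Integrating from 0 to t:
  <X>_t = int_0^t (9*s^4/25) ds = 9*t^5/125.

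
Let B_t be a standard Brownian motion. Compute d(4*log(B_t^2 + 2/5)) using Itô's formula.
d(4*log(B_t^2 + 2/5)) = (20*(2 - 5*B_t^2)/(5*B_t^2 + 2)^2) dt + (40*B_t/(5*B_t^2 + 2)) dB_t

Itô's formula for f(B_t) gives d f(B_t) = f'(B_t) dB_t + (1/2) f''(B_t) dt. Compute derivatives of f(x) = 4*log(x^2 + 2/5):
  f'(x)  = 40*x/(5*x^2 + 2)
  f''(x) = 40*(2 - 5*x^2)/(5*x^2 + 2)^2
Substitute x = B_t and multiply the f'' term by 1/2:
  drift     = (1/2) * (40*(2 - 5*x^2)/(5*x^2 + 2)^2) evaluated at B_t = 20*(2 - 5*B_t^2)/(5*B_t^2 + 2)^2
  diffusion = (40*x/(5*x^2 + 2)) evaluated at B_t = 40*B_t/(5*B_t^2 + 2)
Therefore d(4*log(B_t^2 + 2/5)) = (20*(2 - 5*B_t^2)/(5*B_t^2 + 2)^2) dt + (40*B_t/(5*B_t^2 + 2)) dB_t.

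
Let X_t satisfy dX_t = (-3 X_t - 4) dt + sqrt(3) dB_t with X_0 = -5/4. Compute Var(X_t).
Var(X_t) = 1/2 - exp(-6*t)/2

The variance V(t) = Var(X_t) satisfies V'(t) = 2 a V(t) + c^2 with V(0) = 0 (drift coefficient is linear in X, diffusion is constant). With a = -3, c = sqrt(3), the solution is
  V(t) = (c^2 / (2 a)) * (exp(2 a t) - 1)
       = (sqrt(3)^2 / (2*(-3))) * (exp((-6) t) - 1)
       = 1/2 - exp(-6*t)/2.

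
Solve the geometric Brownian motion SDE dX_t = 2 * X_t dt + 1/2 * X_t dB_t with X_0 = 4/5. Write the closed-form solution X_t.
X_t = 4/5 * exp((15/8) * t + (1/2) * B_t)

For GBM dX = mu X dt + sigma X dB with X_0 = x_0, apply Itô to Y = log X: dY = (mu - sigma^2/2) dt + sigma dB, so Y_t = log(x_0) + (mu - sigma^2/2) t + sigma B_t and hence X_t = x_0 * exp((mu - sigma^2/2) t + sigma B_t).
With mu = 2, sigma = 1/2, x_0 = 4/5, this gives:
  X_t = 4/5 * exp((15/8) * t + (1/2) * B_t).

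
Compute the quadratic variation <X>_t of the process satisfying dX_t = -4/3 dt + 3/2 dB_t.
<X>_t = 9*t/4

For an Itô process dX_t = a(t) dt + b(t) dB_t, the quadratic variation is <X>_t = int_0^t b(s)^2 ds (the drift term does not contribute). Here b(s) = 3/2, so
  b(s)^2 = 9/4.
Integrating from 0 to t:
  <X>_t = int_0^t (9/4) ds = 9*t/4.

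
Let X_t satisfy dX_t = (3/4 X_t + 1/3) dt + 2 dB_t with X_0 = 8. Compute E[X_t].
E[X_t] = 76*exp(3*t/4)/9 - 4/9

Taking expectations and using E[dB_t] = 0, the mean m(t) = E[X_t] satisfies the ODE m'(t) = a m(t) + b with m(0) = x_0. With a = 3/4, b = 1/3, x_0 = 8, the solution is
  m(t) = x_0 * exp(a t) + (b/a) * (exp(a t) - 1)
       = 8 * exp((3/4) t) + ((1/3)/(3/4)) * (exp((3/4) t) - 1)
       = 76*exp(3*t/4)/9 - 4/9.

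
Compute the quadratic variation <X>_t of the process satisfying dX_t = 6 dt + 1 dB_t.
<X>_t = t

For an Itô process dX_t = a(t) dt + b(t) dB_t, the quadratic variation is <X>_t = int_0^t b(s)^2 ds (the drift term does not contribute). Here b(s) = 1, so
  b(s)^2 = 1.
Integrating from 0 to t:
  <X>_t = int_0^t (1) ds = t.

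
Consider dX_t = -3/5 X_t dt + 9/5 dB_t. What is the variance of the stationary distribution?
lim Var(X_t) = 27/10

The OU SDE dX = -theta X dt + sigma dB admits the integrating factor exp(theta t): d(exp(theta t) X_t) = sigma exp(theta t) dB_t. Integrating from 0 to t gives X_t = x_0 * exp(-theta t) + sigma * int_0^t exp(-theta (t-s)) dB_s for any initial x_0. The Itô integral has variance (by the Itô isometry) sigma^2 * int_0^t exp(-2 theta (t - s)) ds = sigma^2 * (1 - exp(-2 theta t)) / (2 theta), independent of x_0.
With theta = 3/5, sigma = 9/5:
  Var(X_t) = (9/5)^2 * (1 - exp(-2*3/5 t)) / (2 * 3/5) = 27/10 - 27*exp(-6*t/5)/10.
As t -> infinity, exp(-2*3/5 t) -> 0, so the stationary variance is sigma^2 / (2 theta) = 27/10.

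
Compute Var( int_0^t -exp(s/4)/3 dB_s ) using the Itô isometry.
Var = 2*exp(t/2)/9 - 2/9

The Itô integral of a deterministic integrand f(s) has mean 0 because each increment f(s) * (B_{s+ds} - B_s) has mean 0. By the Itô isometry:
  Var( int_0^t f(s) dB_s ) = E[ (int_0^t f(s) dB_s)^2 ] = int_0^t f(s)^2 ds.
Here f(s) = -exp(s/4)/3, so f(s)^2 = exp(s/2)/9. Integrate:
  int_0^t (exp(s/2)/9) ds = 2*exp(t/2)/9 - 2/9.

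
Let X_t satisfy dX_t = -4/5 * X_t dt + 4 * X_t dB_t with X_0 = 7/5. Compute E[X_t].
E[X_t] = 7*exp(-4*t/5)/5

For GBM dX = mu X dt + sigma X dB with X_0 = x_0, apply Itô to Y = log X: dY = (mu - sigma^2/2) dt + sigma dB, so Y_t = log(x_0) + (mu - sigma^2/2) t + sigma B_t and hence X_t = x_0 * exp((mu - sigma^2/2) t + sigma B_t).
With mu = -4/5, sigma = 4, x_0 = 7/5, this gives:
  X_t = 7/5 * exp((-44/5) * t + (4) * B_t).
Since sigma*B_t ~ Normal(0, sigma^2 t), E[exp(sigma*B_t)] = exp(sigma^2 t / 2); so E[X_t] = x_0 * exp((mu - sigma^2/2) t) * exp(sigma^2 t / 2) = x_0 * exp(mu t) = 7*exp(-4*t/5)/5.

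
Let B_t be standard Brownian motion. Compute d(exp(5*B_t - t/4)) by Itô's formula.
d(exp(5*B_t - t/4)) = (49*exp(5*B_t - t/4)/4) dt + (5*exp(5*B_t - t/4)) dB_t

Itô's formula for f(t, x): d f(t, B_t) = (f_t + (1/2) f_xx) dt + f_x dB_t. Compute partials of f(t, x) = exp(-t/4 + 5*x):
  f_t(t,x)  = -exp(-t/4 + 5*x)/4
  f_x(t,x)  = 5*exp(-t/4 + 5*x)
  f_xx(t,x) = 25*exp(-t/4 + 5*x)
Assemble drift = f_t + (1/2) f_xx = 49*exp(-t/4 + 5*x)/4 and diffusion = f_x = 5*exp(-t/4 + 5*x). Substituting x = B_t:
  d(exp(5*B_t - t/4)) = (49*exp(5*B_t - t/4)/4) dt + (5*exp(5*B_t - t/4)) dB_t.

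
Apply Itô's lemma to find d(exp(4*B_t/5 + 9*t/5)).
d(exp(4*B_t/5 + 9*t/5)) = (53*exp(4*B_t/5 + 9*t/5)/25) dt + (4*exp(4*B_t/5 + 9*t/5)/5) dB_t

Itô's formula for f(t, x): d f(t, B_t) = (f_t + (1/2) f_xx) dt + f_x dB_t. Compute partials of f(t, x) = exp(9*t/5 + 4*x/5):
  f_t(t,x)  = 9*exp(9*t/5 + 4*x/5)/5
  f_x(t,x)  = 4*exp(9*t/5 + 4*x/5)/5
  f_xx(t,x) = 16*exp(9*t/5 + 4*x/5)/25
Assemble drift = f_t + (1/2) f_xx = 53*exp(9*t/5 + 4*x/5)/25 and diffusion = f_x = 4*exp(9*t/5 + 4*x/5)/5. Substituting x = B_t:
  d(exp(4*B_t/5 + 9*t/5)) = (53*exp(4*B_t/5 + 9*t/5)/25) dt + (4*exp(4*B_t/5 + 9*t/5)/5) dB_t.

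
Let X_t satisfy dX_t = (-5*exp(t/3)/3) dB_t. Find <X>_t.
<X>_t = 25*exp(2*t/3)/6 - 25/6

For an Itô process dX_t = a(t) dt + b(t) dB_t, the quadratic variation is <X>_t = int_0^t b(s)^2 ds (the drift term does not contribute). Here b(s) = -5*exp(s/3)/3, so
  b(s)^2 = 25*exp(2*s/3)/9.
Integrating from 0 to t:
  <X>_t = int_0^t (25*exp(2*s/3)/9) ds = 25*exp(2*t/3)/6 - 25/6.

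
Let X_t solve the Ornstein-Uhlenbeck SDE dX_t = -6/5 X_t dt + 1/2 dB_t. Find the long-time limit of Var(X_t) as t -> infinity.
lim Var(X_t) = 5/48

The OU SDE dX = -theta X dt + sigma dB admits the integrating factor exp(theta t): d(exp(theta t) X_t) = sigma exp(theta t) dB_t. Integrating from 0 to t gives X_t = x_0 * exp(-theta t) + sigma * int_0^t exp(-theta (t-s)) dB_s for any initial x_0. The Itô integral has variance (by the Itô isometry) sigma^2 * int_0^t exp(-2 theta (t - s)) ds = sigma^2 * (1 - exp(-2 theta t)) / (2 theta), independent of x_0.
With theta = 6/5, sigma = 1/2:
  Var(X_t) = (1/2)^2 * (1 - exp(-2*6/5 t)) / (2 * 6/5) = 5/48 - 5*exp(-12*t/5)/48.
As t -> infinity, exp(-2*6/5 t) -> 0, so the stationary variance is sigma^2 / (2 theta) = 5/48.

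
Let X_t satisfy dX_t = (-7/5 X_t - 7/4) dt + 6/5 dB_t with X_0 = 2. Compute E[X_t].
E[X_t] = -5/4 + 13*exp(-7*t/5)/4

Taking expectations and using E[dB_t] = 0, the mean m(t) = E[X_t] satisfies the ODE m'(t) = a m(t) + b with m(0) = x_0. With a = -7/5, b = -7/4, x_0 = 2, the solution is
  m(t) = x_0 * exp(a t) + (b/a) * (exp(a t) - 1)
       = 2 * exp((-7/5) t) + ((-7/4)/(-7/5)) * (exp((-7/5) t) - 1)
       = -5/4 + 13*exp(-7*t/5)/4.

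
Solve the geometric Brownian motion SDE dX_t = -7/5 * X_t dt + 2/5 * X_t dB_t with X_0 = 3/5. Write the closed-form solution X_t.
X_t = 3/5 * exp((-37/25) * t + (2/5) * B_t)

For GBM dX = mu X dt + sigma X dB with X_0 = x_0, apply Itô to Y = log X: dY = (mu - sigma^2/2) dt + sigma dB, so Y_t = log(x_0) + (mu - sigma^2/2) t + sigma B_t and hence X_t = x_0 * exp((mu - sigma^2/2) t + sigma B_t).
With mu = -7/5, sigma = 2/5, x_0 = 3/5, this gives:
  X_t = 3/5 * exp((-37/25) * t + (2/5) * B_t).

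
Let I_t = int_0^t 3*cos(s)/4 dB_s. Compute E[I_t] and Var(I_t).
E[I_t] = 0; Var(I_t) = 9*t/32 + 9*sin(2*t)/64

The Itô integral of a deterministic integrand f(s) has mean 0 because each increment f(s) * (B_{s+ds} - B_s) has mean 0. By the Itô isometry:
  Var( int_0^t f(s) dB_s ) = E[ (int_0^t f(s) dB_s)^2 ] = int_0^t f(s)^2 ds.
Here f(s) = 3*cos(s)/4, so f(s)^2 = 9*cos(s)^2/16. Integrate:
  int_0^t (9*cos(s)^2/16) ds = 9*t/32 + 9*sin(2*t)/64.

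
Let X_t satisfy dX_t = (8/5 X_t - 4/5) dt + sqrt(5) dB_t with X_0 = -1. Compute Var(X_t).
Var(X_t) = 25*exp(16*t/5)/16 - 25/16

The variance V(t) = Var(X_t) satisfies V'(t) = 2 a V(t) + c^2 with V(0) = 0 (drift coefficient is linear in X, diffusion is constant). With a = 8/5, c = sqrt(5), the solution is
  V(t) = (c^2 / (2 a)) * (exp(2 a t) - 1)
       = (sqrt(5)^2 / (2*(8/5))) * (exp((16/5) t) - 1)
       = 25*exp(16*t/5)/16 - 25/16.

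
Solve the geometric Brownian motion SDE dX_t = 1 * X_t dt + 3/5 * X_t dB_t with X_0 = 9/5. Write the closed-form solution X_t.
X_t = 9/5 * exp((41/50) * t + (3/5) * B_t)

For GBM dX = mu X dt + sigma X dB with X_0 = x_0, apply Itô to Y = log X: dY = (mu - sigma^2/2) dt + sigma dB, so Y_t = log(x_0) + (mu - sigma^2/2) t + sigma B_t and hence X_t = x_0 * exp((mu - sigma^2/2) t + sigma B_t).
With mu = 1, sigma = 3/5, x_0 = 9/5, this gives:
  X_t = 9/5 * exp((41/50) * t + (3/5) * B_t).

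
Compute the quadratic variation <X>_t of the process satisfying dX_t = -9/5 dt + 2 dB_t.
<X>_t = 4*t

For an Itô process dX_t = a(t) dt + b(t) dB_t, the quadratic variation is <X>_t = int_0^t b(s)^2 ds (the drift term does not contribute). Here b(s) = 2, so
  b(s)^2 = 4.
Integrating from 0 to t:
  <X>_t = int_0^t (4) ds = 4*t.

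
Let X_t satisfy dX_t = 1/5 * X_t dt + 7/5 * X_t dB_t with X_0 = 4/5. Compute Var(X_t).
Var(X_t) = 16*(exp(49*t/25) - 1)*exp(2*t/5)/25

For GBM dX = mu X dt + sigma X dB with X_0 = x_0, apply Itô to Y = log X: dY = (mu - sigma^2/2) dt + sigma dB, so Y_t = log(x_0) + (mu - sigma^2/2) t + sigma B_t and hence X_t = x_0 * exp((mu - sigma^2/2) t + sigma B_t).
With mu = 1/5, sigma = 7/5, x_0 = 4/5, this gives:
  X_t = 4/5 * exp((-39/50) * t + (7/5) * B_t).
Since sigma*B_t ~ Normal(0, sigma^2 t), E[exp(sigma*B_t)] = exp(sigma^2 t / 2); so E[X_t] = x_0 * exp((mu - sigma^2/2) t) * exp(sigma^2 t / 2) = x_0 * exp(mu t) = 4*exp(t/5)/5.
Var(X_t) = E[X_t^2] - (E[X_t])^2 = x_0^2 * exp(2 mu t) * (exp(sigma^2 t) - 1) = 16*(exp(49*t/25) - 1)*exp(2*t/5)/25.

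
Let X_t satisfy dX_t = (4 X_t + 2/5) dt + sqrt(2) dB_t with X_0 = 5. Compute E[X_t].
E[X_t] = 51*exp(4*t)/10 - 1/10

Taking expectations and using E[dB_t] = 0, the mean m(t) = E[X_t] satisfies the ODE m'(t) = a m(t) + b with m(0) = x_0. With a = 4, b = 2/5, x_0 = 5, the solution is
  m(t) = x_0 * exp(a t) + (b/a) * (exp(a t) - 1)
       = 5 * exp(4 t) + ((2/5)/4) * (exp(4 t) - 1)
       = 51*exp(4*t)/10 - 1/10.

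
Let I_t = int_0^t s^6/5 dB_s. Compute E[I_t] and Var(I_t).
E[I_t] = 0; Var(I_t) = t^13/325

The Itô integral of a deterministic integrand f(s) has mean 0 because each increment f(s) * (B_{s+ds} - B_s) has mean 0. By the Itô isometry:
  Var( int_0^t f(s) dB_s ) = E[ (int_0^t f(s) dB_s)^2 ] = int_0^t f(s)^2 ds.
Here f(s) = s^6/5, so f(s)^2 = s^12/25. Integrate:
  int_0^t (s^12/25) ds = t^13/325.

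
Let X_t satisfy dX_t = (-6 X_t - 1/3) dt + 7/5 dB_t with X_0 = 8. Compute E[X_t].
E[X_t] = -1/18 + 145*exp(-6*t)/18

Taking expectations and using E[dB_t] = 0, the mean m(t) = E[X_t] satisfies the ODE m'(t) = a m(t) + b with m(0) = x_0. With a = -6, b = -1/3, x_0 = 8, the solution is
  m(t) = x_0 * exp(a t) + (b/a) * (exp(a t) - 1)
       = 8 * exp((-6) t) + ((-1/3)/(-6)) * (exp((-6) t) - 1)
       = -1/18 + 145*exp(-6*t)/18.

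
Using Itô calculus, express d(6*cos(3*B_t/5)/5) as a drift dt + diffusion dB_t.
d(6*cos(3*B_t/5)/5) = (-27*cos(3*B_t/5)/125) dt + (-18*sin(3*B_t/5)/25) dB_t

Itô's formula for f(B_t) gives d f(B_t) = f'(B_t) dB_t + (1/2) f''(B_t) dt. Compute derivatives of f(x) = 6*cos(3*x/5)/5:
  f'(x)  = -18*sin(3*x/5)/25
  f''(x) = -54*cos(3*x/5)/125
Substitute x = B_t and multiply the f'' term by 1/2:
  drift     = (1/2) * (-54*cos(3*x/5)/125) evaluated at B_t = -27*cos(3*B_t/5)/125
  diffusion = (-18*sin(3*x/5)/25) evaluated at B_t = -18*sin(3*B_t/5)/25
Therefore d(6*cos(3*B_t/5)/5) = (-27*cos(3*B_t/5)/125) dt + (-18*sin(3*B_t/5)/25) dB_t.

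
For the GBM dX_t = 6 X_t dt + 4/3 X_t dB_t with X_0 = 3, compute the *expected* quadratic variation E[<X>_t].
E[<X>_t] = 36*exp(124*t/9)/31 - 36/31

<X>_t = int_0^t ((4/3) * X_s)^2 ds. Taking expectation inside the integral: E[<X>_t] = (4/3)^2 * int_0^t E[X_s^2] ds. For GBM, E[X_s^2] = x_0^2 * exp((2 mu + sigma^2) s). Integrating:
  E[<X>_t] = (4/3)^2 * 3^2 * (exp((2*6 + (4/3)^2) t) - 1) / (2*6 + (4/3)^2)
           = (4/3)^2 * 3^2 * (exp((124/9) t) - 1) / (124/9) = 36*exp(124*t/9)/31 - 36/31.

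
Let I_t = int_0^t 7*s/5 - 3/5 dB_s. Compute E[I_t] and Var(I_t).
E[I_t] = 0; Var(I_t) = t*(49*t^2 - 63*t + 27)/75

The Itô integral of a deterministic integrand f(s) has mean 0 because each increment f(s) * (B_{s+ds} - B_s) has mean 0. By the Itô isometry:
  Var( int_0^t f(s) dB_s ) = E[ (int_0^t f(s) dB_s)^2 ] = int_0^t f(s)^2 ds.
Here f(s) = 7*s/5 - 3/5, so f(s)^2 = (7*s - 3)^2/25. Integrate:
  int_0^t ((7*s - 3)^2/25) ds = t*(49*t^2 - 63*t + 27)/75.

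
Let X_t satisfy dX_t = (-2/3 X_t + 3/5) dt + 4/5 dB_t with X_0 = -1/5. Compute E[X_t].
E[X_t] = 9/10 - 11*exp(-2*t/3)/10

Taking expectations and using E[dB_t] = 0, the mean m(t) = E[X_t] satisfies the ODE m'(t) = a m(t) + b with m(0) = x_0. With a = -2/3, b = 3/5, x_0 = -1/5, the solution is
  m(t) = x_0 * exp(a t) + (b/a) * (exp(a t) - 1)
       = (-1/5) * exp((-2/3) t) + ((3/5)/(-2/3)) * (exp((-2/3) t) - 1)
       = 9/10 - 11*exp(-2*t/3)/10.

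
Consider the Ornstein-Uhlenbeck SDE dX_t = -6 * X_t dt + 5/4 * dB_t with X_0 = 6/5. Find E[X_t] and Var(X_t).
E[X_t] = 6*exp(-6*t)/5; Var(X_t) = 25/192 - 25*exp(-12*t)/192

The OU SDE dX = -theta X dt + sigma dB admits the integrating factor exp(theta t): d(exp(theta t) X_t) = sigma exp(theta t) dB_t. Integrating from 0 to t:
  X_t = x_0 * exp(-theta t) + sigma * int_0^t exp(-theta (t-s)) dB_s.
The Itô integral has mean 0 and (by the Itô isometry) variance sigma^2 * int_0^t exp(-2 theta (t - s)) ds = sigma^2 * (1 - exp(-2 theta t)) / (2 theta).
With theta = 6, sigma = 5/4, x_0 = 6/5:
  E[X_t] = 6/5 * exp(-6 t) = 6*exp(-6*t)/5
  Var(X_t) = (5/4)^2 * (1 - exp(-2*6 t)) / (2 * 6) = 25/192 - 25*exp(-12*t)/192.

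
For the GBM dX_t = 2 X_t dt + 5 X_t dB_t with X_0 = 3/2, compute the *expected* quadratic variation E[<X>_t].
E[<X>_t] = 225*exp(29*t)/116 - 225/116

<X>_t = int_0^t (5 * X_s)^2 ds. Taking expectation inside the integral: E[<X>_t] = 5^2 * int_0^t E[X_s^2] ds. For GBM, E[X_s^2] = x_0^2 * exp((2 mu + sigma^2) s). Integrating:
  E[<X>_t] = 5^2 * (3/2)^2 * (exp((2*2 + 5^2) t) - 1) / (2*2 + 5^2)
           = 5^2 * (3/2)^2 * (exp(29 t) - 1) / 29 = 225*exp(29*t)/116 - 225/116.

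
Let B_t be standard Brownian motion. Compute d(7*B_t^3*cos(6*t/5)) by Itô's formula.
d(7*B_t^3*cos(6*t/5)) = (21*B_t*(-2*B_t^2*sin(6*t/5)/5 + cos(6*t/5))) dt + (21*B_t^2*cos(6*t/5)) dB_t

Itô's formula for f(t, x): d f(t, B_t) = (f_t + (1/2) f_xx) dt + f_x dB_t. Compute partials of f(t, x) = 7*x^3*cos(6*t/5):
  f_t(t,x)  = -42*x^3*sin(6*t/5)/5
  f_x(t,x)  = 21*x^2*cos(6*t/5)
  f_xx(t,x) = 42*x*cos(6*t/5)
Assemble drift = f_t + (1/2) f_xx = 21*x*(-2*x^2*sin(6*t/5)/5 + cos(6*t/5)) and diffusion = f_x = 21*x^2*cos(6*t/5). Substituting x = B_t:
  d(7*B_t^3*cos(6*t/5)) = (21*B_t*(-2*B_t^2*sin(6*t/5)/5 + cos(6*t/5))) dt + (21*B_t^2*cos(6*t/5)) dB_t.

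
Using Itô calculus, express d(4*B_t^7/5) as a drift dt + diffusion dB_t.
d(4*B_t^7/5) = (84*B_t^5/5) dt + (28*B_t^6/5) dB_t

Itô's formula for f(B_t) gives d f(B_t) = f'(B_t) dB_t + (1/2) f''(B_t) dt. Compute derivatives of f(x) = 4*x^7/5:
  f'(x)  = 28*x^6/5
  f''(x) = 168*x^5/5
Substitute x = B_t and multiply the f'' term by 1/2:
  drift     = (1/2) * (168*x^5/5) evaluated at B_t = 84*B_t^5/5
  diffusion = (28*x^6/5) evaluated at B_t = 28*B_t^6/5
Therefore d(4*B_t^7/5) = (84*B_t^5/5) dt + (28*B_t^6/5) dB_t.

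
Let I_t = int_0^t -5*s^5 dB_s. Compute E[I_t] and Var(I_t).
E[I_t] = 0; Var(I_t) = 25*t^11/11

The Itô integral of a deterministic integrand f(s) has mean 0 because each increment f(s) * (B_{s+ds} - B_s) has mean 0. By the Itô isometry:
  Var( int_0^t f(s) dB_s ) = E[ (int_0^t f(s) dB_s)^2 ] = int_0^t f(s)^2 ds.
Here f(s) = -5*s^5, so f(s)^2 = 25*s^10. Integrate:
  int_0^t (25*s^10) ds = 25*t^11/11.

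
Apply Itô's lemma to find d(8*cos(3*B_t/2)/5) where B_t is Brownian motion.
d(8*cos(3*B_t/2)/5) = (-9*cos(3*B_t/2)/5) dt + (-12*sin(3*B_t/2)/5) dB_t

Itô's formula for f(B_t) gives d f(B_t) = f'(B_t) dB_t + (1/2) f''(B_t) dt. Compute derivatives of f(x) = 8*cos(3*x/2)/5:
  f'(x)  = -12*sin(3*x/2)/5
  f''(x) = -18*cos(3*x/2)/5
Substitute x = B_t and multiply the f'' term by 1/2:
  drift     = (1/2) * (-18*cos(3*x/2)/5) evaluated at B_t = -9*cos(3*B_t/2)/5
  diffusion = (-12*sin(3*x/2)/5) evaluated at B_t = -12*sin(3*B_t/2)/5
Therefore d(8*cos(3*B_t/2)/5) = (-9*cos(3*B_t/2)/5) dt + (-12*sin(3*B_t/2)/5) dB_t.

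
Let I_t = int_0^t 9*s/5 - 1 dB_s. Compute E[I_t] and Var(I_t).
E[I_t] = 0; Var(I_t) = t*(27*t^2 - 45*t + 25)/25

The Itô integral of a deterministic integrand f(s) has mean 0 because each increment f(s) * (B_{s+ds} - B_s) has mean 0. By the Itô isometry:
  Var( int_0^t f(s) dB_s ) = E[ (int_0^t f(s) dB_s)^2 ] = int_0^t f(s)^2 ds.
Here f(s) = 9*s/5 - 1, so f(s)^2 = (9*s - 5)^2/25. Integrate:
  int_0^t ((9*s - 5)^2/25) ds = t*(27*t^2 - 45*t + 25)/25.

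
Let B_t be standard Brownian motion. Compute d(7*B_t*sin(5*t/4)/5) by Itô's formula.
d(7*B_t*sin(5*t/4)/5) = (7*B_t*cos(5*t/4)/4) dt + (7*sin(5*t/4)/5) dB_t

Itô's formula for f(t, x): d f(t, B_t) = (f_t + (1/2) f_xx) dt + f_x dB_t. Compute partials of f(t, x) = 7*x*sin(5*t/4)/5:
  f_t(t,x)  = 7*x*cos(5*t/4)/4
  f_x(t,x)  = 7*sin(5*t/4)/5
  f_xx(t,x) = 0
Assemble drift = f_t + (1/2) f_xx = 7*x*cos(5*t/4)/4 and diffusion = f_x = 7*sin(5*t/4)/5. Substituting x = B_t:
  d(7*B_t*sin(5*t/4)/5) = (7*B_t*cos(5*t/4)/4) dt + (7*sin(5*t/4)/5) dB_t.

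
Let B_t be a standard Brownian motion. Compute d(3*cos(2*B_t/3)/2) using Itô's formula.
d(3*cos(2*B_t/3)/2) = (-cos(2*B_t/3)/3) dt + (-sin(2*B_t/3)) dB_t

Itô's formula for f(B_t) gives d f(B_t) = f'(B_t) dB_t + (1/2) f''(B_t) dt. Compute derivatives of f(x) = 3*cos(2*x/3)/2:
  f'(x)  = -sin(2*x/3)
  f''(x) = -2*cos(2*x/3)/3
Substitute x = B_t and multiply the f'' term by 1/2:
  drift     = (1/2) * (-2*cos(2*x/3)/3) evaluated at B_t = -cos(2*B_t/3)/3
  diffusion = (-sin(2*x/3)) evaluated at B_t = -sin(2*B_t/3)
Therefore d(3*cos(2*B_t/3)/2) = (-cos(2*B_t/3)/3) dt + (-sin(2*B_t/3)) dB_t.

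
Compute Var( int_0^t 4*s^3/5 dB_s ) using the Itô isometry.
Var = 16*t^7/175

The Itô integral of a deterministic integrand f(s) has mean 0 because each increment f(s) * (B_{s+ds} - B_s) has mean 0. By the Itô isometry:
  Var( int_0^t f(s) dB_s ) = E[ (int_0^t f(s) dB_s)^2 ] = int_0^t f(s)^2 ds.
Here f(s) = 4*s^3/5, so f(s)^2 = 16*s^6/25. Integrate:
  int_0^t (16*s^6/25) ds = 16*t^7/175.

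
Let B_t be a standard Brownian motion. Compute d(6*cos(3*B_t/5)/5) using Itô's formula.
d(6*cos(3*B_t/5)/5) = (-27*cos(3*B_t/5)/125) dt + (-18*sin(3*B_t/5)/25) dB_t

Itô's formula for f(B_t) gives d f(B_t) = f'(B_t) dB_t + (1/2) f''(B_t) dt. Compute derivatives of f(x) = 6*cos(3*x/5)/5:
  f'(x)  = -18*sin(3*x/5)/25
  f''(x) = -54*cos(3*x/5)/125
Substitute x = B_t and multiply the f'' term by 1/2:
  drift     = (1/2) * (-54*cos(3*x/5)/125) evaluated at B_t = -27*cos(3*B_t/5)/125
  diffusion = (-18*sin(3*x/5)/25) evaluated at B_t = -18*sin(3*B_t/5)/25
Therefore d(6*cos(3*B_t/5)/5) = (-27*cos(3*B_t/5)/125) dt + (-18*sin(3*B_t/5)/25) dB_t.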